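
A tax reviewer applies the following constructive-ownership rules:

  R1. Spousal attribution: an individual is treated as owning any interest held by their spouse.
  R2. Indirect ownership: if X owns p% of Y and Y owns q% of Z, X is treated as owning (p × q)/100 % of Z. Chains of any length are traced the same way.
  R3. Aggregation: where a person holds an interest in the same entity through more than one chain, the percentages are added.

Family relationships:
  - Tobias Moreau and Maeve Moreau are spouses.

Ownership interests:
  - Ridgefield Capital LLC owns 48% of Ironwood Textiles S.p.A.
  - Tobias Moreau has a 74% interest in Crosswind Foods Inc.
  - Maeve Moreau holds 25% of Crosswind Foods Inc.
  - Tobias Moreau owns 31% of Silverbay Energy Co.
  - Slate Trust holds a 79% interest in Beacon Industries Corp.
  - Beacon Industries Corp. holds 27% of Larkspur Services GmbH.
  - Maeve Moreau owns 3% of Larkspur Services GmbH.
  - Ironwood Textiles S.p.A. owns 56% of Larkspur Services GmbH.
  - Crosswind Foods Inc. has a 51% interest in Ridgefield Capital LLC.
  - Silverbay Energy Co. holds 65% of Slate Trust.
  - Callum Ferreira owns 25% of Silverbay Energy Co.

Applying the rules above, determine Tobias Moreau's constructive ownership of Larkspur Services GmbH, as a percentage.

By spousal attribution (R1), Tobias Moreau is treated as also owning Maeve Moreau's interest in Crosswind Foods Inc, giving 74% + 25% = 99%.
By spousal attribution (R1), Tobias Moreau is treated as owning Maeve Moreau's 3% interest in Larkspur Services GmbH.
Chain via Crosswind Foods Inc. → Ridgefield Capital LLC → Ironwood Textiles S.p.A. (R2): 99% × 51% × 48% × 56% = 13.571712% of Larkspur Services GmbH.
Chain via Silverbay Energy Co. → Slate Trust → Beacon Industries Corp. (R2): 31% × 65% × 79% × 27% = 4.297995% of Larkspur Services GmbH.
Direct interest in Larkspur Services GmbH: 3%.
Aggregating (R3): 13.571712% + 4.297995% + 3% = 20.869707%.

20.869707%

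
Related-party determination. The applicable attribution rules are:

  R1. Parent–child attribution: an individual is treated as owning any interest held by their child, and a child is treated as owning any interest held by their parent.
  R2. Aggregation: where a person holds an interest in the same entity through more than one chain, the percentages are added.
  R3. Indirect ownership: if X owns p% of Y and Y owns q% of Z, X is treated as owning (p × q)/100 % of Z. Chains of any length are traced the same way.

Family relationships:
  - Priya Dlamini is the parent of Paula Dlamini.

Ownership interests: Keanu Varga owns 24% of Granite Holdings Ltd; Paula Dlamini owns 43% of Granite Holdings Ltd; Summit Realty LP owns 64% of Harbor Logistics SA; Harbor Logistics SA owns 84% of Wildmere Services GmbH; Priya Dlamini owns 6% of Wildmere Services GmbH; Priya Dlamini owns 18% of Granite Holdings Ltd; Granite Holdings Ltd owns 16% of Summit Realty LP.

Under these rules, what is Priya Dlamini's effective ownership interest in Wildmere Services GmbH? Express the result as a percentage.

By parent–child attribution (R1), Priya Dlamini is treated as also owning Paula Dlamini's interest in Granite Holdings Ltd, giving 18% + 43% = 61%.
Chain via Granite Holdings Ltd → Summit Realty LP → Harbor Logistics SA (R3): 61% × 16% × 64% × 84% = 5.246976% of Wildmere Services GmbH.
Direct interest in Wildmere Services GmbH: 6%.
Aggregating (R2): 5.246976% + 6% = 11.246976%.

11.246976%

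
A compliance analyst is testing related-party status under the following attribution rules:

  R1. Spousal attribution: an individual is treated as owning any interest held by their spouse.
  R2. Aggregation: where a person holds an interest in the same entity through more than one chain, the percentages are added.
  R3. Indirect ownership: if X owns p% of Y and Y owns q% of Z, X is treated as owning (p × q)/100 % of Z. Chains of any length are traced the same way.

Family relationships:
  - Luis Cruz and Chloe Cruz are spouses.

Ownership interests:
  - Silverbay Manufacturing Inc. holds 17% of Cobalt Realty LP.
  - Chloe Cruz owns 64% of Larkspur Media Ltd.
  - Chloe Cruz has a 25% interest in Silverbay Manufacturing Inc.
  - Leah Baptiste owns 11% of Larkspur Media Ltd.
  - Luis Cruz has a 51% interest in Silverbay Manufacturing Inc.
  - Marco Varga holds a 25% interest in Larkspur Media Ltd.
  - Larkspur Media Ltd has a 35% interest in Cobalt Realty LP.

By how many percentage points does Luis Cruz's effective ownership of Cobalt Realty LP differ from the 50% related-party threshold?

By spousal attribution (R1), Luis Cruz is treated as also owning Chloe Cruz's interest in Silverbay Manufacturing Inc, giving 51% + 25% = 76%.
By spousal attribution (R1), Luis Cruz is treated as owning Chloe Cruz's 64% interest in Larkspur Media Ltd.
Chain via Silverbay Manufacturing Inc. (R3): 76% × 17% = 12.92% of Cobalt Realty LP.
Chain via Larkspur Media Ltd (R3): 64% × 35% = 22.4% of Cobalt Realty LP.
Aggregating (R2): 12.92% + 22.4% = 35.32%.
35.32% falls short of the 50% threshold by 14.68 percentage points.

14.68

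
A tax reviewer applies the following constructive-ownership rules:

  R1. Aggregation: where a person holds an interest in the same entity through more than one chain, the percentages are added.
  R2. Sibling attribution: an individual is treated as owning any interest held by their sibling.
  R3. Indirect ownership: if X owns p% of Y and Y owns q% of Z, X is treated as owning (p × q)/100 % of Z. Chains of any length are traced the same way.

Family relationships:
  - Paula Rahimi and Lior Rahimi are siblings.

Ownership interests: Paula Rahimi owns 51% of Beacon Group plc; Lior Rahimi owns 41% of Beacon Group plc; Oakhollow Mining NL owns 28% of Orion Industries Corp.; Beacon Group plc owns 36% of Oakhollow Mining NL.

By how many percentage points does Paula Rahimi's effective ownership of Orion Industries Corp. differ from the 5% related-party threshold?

By sibling attribution (R2), Paula Rahimi is treated as also owning Lior Rahimi's interest in Beacon Group plc, giving 51% + 41% = 92%.
Chain via Beacon Group plc → Oakhollow Mining NL (R3): 92% × 36% × 28% = 9.2736% of Orion Industries Corp.
9.2736% exceeds the 5% threshold by 4.2736 percentage points.

4.2736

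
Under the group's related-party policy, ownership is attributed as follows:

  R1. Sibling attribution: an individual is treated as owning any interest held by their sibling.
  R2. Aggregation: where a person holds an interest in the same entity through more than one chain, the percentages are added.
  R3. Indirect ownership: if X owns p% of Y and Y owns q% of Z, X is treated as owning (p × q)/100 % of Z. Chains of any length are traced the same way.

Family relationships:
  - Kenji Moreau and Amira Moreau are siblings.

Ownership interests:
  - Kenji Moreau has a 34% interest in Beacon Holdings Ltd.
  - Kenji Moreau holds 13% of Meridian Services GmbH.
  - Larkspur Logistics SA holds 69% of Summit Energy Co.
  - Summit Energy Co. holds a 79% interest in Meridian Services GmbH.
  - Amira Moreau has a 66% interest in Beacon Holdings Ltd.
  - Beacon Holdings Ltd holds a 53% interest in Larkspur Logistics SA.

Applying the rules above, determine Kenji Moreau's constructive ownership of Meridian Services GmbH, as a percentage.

41.8903%

By sibling attribution (R1), Kenji Moreau is treated as also owning Amira Moreau's interest in Beacon Holdings Ltd, giving 34% + 66% = 100%.
Chain via Beacon Holdings Ltd → Larkspur Logistics SA → Summit Energy Co. (R3): 100% × 53% × 69% × 79% = 28.8903% of Meridian Services GmbH.
Direct interest in Meridian Services GmbH: 13%.
Aggregating (R2): 28.8903% + 13% = 41.8903%.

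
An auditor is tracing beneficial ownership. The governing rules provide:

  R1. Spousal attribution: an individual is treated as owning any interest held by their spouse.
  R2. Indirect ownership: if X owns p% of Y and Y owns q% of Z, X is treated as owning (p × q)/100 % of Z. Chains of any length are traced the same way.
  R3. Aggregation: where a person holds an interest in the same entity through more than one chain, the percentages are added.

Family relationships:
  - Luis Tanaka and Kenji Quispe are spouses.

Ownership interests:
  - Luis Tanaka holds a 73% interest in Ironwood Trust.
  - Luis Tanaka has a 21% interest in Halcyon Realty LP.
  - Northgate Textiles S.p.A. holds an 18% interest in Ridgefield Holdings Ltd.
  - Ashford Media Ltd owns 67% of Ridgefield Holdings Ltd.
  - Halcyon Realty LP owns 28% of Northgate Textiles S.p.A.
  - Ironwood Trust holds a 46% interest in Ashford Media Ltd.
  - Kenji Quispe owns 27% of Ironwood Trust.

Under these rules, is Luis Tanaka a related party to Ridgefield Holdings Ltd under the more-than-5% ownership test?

By spousal attribution (R1), Luis Tanaka is treated as also owning Kenji Quispe's interest in Ironwood Trust, giving 73% + 27% = 100%.
Chain via Halcyon Realty LP → Northgate Textiles S.p.A. (R2): 21% × 28% × 18% = 1.0584% of Ridgefield Holdings Ltd.
Chain via Ironwood Trust → Ashford Media Ltd (R2): 100% × 46% × 67% = 30.82% of Ridgefield Holdings Ltd.
Aggregating (R3): 1.0584% + 30.82% = 31.8784%.
31.8784% exceeds the 5% threshold, so Luis is a related party to Ridgefield Holdings Ltd.

Yes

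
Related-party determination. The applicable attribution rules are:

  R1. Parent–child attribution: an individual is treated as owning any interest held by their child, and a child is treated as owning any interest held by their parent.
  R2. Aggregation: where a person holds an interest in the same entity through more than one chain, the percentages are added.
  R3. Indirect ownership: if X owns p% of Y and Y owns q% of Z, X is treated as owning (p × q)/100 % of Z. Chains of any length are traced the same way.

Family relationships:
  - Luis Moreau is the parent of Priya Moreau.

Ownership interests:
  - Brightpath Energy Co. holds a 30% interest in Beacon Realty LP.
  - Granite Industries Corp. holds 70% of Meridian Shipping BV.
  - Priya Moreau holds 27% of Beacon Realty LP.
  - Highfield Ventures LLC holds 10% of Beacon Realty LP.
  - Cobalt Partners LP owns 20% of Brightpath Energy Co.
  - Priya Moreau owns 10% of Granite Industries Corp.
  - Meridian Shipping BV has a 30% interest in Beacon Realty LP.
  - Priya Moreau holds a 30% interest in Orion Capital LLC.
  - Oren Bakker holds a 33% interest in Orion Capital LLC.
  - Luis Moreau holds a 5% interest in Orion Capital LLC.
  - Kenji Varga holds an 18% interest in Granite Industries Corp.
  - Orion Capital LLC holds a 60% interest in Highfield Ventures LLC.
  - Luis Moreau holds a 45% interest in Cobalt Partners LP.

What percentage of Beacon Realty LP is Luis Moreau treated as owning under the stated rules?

33.9%

By parent–child attribution (R1), Luis Moreau is treated as also owning Priya Moreau's interest in Orion Capital LLC, giving 5% + 30% = 35%.
By parent–child attribution (R1), Luis Moreau is treated as owning Priya Moreau's 10% interest in Granite Industries Corp.
By parent–child attribution (R1), Luis Moreau is treated as owning Priya Moreau's 27% interest in Beacon Realty LP.
Chain via Orion Capital LLC → Highfield Ventures LLC (R3): 35% × 60% × 10% = 2.1% of Beacon Realty LP.
Chain via Cobalt Partners LP → Brightpath Energy Co. (R3): 45% × 20% × 30% = 2.7% of Beacon Realty LP.
Chain via Granite Industries Corp. → Meridian Shipping BV (R3): 10% × 70% × 30% = 2.1% of Beacon Realty LP.
Direct interest in Beacon Realty LP: 27%.
Aggregating (R2): 2.1% + 2.7% + 2.1% + 27% = 33.9%.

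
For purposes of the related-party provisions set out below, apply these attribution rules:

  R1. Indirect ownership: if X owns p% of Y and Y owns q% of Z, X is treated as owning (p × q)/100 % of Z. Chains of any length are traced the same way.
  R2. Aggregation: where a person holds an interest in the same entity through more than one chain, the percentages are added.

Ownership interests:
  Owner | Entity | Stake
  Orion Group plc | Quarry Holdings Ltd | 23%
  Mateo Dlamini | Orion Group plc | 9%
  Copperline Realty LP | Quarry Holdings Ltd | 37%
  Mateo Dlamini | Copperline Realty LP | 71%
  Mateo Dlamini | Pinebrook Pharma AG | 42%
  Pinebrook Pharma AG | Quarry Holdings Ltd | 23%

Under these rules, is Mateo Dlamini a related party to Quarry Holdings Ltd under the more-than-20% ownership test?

Chain via Copperline Realty LP (R1): 71% × 37% = 26.27% of Quarry Holdings Ltd.
Chain via Pinebrook Pharma AG (R1): 42% × 23% = 9.66% of Quarry Holdings Ltd.
Chain via Orion Group plc (R1): 9% × 23% = 2.07% of Quarry Holdings Ltd.
Aggregating (R2): 26.27% + 9.66% + 2.07% = 38%.
38% exceeds the 20% threshold, so Mateo is a related party to Quarry Holdings Ltd.

Yes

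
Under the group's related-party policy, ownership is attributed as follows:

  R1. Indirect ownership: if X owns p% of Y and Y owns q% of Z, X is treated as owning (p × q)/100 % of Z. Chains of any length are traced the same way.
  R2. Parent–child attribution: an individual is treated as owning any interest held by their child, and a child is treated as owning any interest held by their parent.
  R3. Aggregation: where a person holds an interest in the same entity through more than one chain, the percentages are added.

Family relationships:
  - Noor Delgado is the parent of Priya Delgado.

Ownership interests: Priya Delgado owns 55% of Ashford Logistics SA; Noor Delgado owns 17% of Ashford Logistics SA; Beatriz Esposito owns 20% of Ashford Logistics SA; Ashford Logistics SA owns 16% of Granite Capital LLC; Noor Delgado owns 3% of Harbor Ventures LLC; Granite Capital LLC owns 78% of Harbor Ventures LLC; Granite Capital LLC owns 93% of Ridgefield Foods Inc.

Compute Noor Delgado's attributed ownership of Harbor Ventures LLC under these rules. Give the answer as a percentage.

11.9856%

By parent–child attribution (R2), Noor Delgado is treated as also owning Priya Delgado's interest in Ashford Logistics SA, giving 17% + 55% = 72%.
Chain via Ashford Logistics SA → Granite Capital LLC (R1): 72% × 16% × 78% = 8.9856% of Harbor Ventures LLC.
Direct interest in Harbor Ventures LLC: 3%.
Aggregating (R3): 8.9856% + 3% = 11.9856%.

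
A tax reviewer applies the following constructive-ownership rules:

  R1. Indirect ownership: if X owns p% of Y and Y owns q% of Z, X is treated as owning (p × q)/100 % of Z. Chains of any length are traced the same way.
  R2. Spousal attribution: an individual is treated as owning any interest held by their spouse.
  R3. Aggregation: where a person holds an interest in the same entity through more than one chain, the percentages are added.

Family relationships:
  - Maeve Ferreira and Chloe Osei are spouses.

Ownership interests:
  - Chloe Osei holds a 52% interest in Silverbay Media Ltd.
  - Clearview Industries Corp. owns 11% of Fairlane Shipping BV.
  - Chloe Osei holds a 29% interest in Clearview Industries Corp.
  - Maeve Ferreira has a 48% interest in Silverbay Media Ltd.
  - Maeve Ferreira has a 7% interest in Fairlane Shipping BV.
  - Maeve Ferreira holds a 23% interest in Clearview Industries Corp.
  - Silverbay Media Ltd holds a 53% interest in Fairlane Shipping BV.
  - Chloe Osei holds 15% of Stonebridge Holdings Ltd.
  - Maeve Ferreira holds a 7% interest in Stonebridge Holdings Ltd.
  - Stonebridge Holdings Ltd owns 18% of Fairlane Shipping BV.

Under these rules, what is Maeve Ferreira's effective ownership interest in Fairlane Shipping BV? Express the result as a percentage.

69.68%

By spousal attribution (R2), Maeve Ferreira is treated as also owning Chloe Osei's interest in Clearview Industries Corp, giving 23% + 29% = 52%.
By spousal attribution (R2), Maeve Ferreira is treated as also owning Chloe Osei's interest in Stonebridge Holdings Ltd, giving 7% + 15% = 22%.
By spousal attribution (R2), Maeve Ferreira is treated as also owning Chloe Osei's interest in Silverbay Media Ltd, giving 48% + 52% = 100%.
Chain via Clearview Industries Corp. (R1): 52% × 11% = 5.72% of Fairlane Shipping BV.
Chain via Stonebridge Holdings Ltd (R1): 22% × 18% = 3.96% of Fairlane Shipping BV.
Chain via Silverbay Media Ltd (R1): 100% × 53% = 53% of Fairlane Shipping BV.
Direct interest in Fairlane Shipping BV: 7%.
Aggregating (R3): 5.72% + 3.96% + 53% + 7% = 69.68%.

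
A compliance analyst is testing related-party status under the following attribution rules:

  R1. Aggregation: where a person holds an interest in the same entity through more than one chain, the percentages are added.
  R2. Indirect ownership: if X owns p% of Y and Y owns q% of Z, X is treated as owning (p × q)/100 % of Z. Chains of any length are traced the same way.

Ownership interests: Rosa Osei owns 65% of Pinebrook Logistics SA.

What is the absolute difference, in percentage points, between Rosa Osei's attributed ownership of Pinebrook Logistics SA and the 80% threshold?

15

Direct interest in Pinebrook Logistics SA: 65%.
65% falls short of the 80% threshold by 15 percentage points.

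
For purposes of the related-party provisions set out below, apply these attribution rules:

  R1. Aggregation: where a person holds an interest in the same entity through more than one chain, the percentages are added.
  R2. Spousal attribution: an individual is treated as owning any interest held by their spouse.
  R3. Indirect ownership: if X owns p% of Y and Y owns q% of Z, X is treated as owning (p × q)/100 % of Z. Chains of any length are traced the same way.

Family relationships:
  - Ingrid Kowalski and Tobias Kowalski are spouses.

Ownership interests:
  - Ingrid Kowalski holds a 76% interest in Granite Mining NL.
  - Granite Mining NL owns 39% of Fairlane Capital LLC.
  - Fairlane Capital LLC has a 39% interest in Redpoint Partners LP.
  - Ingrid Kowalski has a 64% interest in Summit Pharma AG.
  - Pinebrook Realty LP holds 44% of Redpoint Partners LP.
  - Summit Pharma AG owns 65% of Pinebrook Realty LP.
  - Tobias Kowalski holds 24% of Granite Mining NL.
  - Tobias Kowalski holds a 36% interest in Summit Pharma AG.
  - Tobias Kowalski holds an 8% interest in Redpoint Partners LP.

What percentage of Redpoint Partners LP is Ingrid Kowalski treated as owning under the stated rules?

51.81%

By spousal attribution (R2), Ingrid Kowalski is treated as also owning Tobias Kowalski's interest in Summit Pharma AG, giving 64% + 36% = 100%.
By spousal attribution (R2), Ingrid Kowalski is treated as also owning Tobias Kowalski's interest in Granite Mining NL, giving 76% + 24% = 100%.
By spousal attribution (R2), Ingrid Kowalski is treated as owning Tobias Kowalski's 8% interest in Redpoint Partners LP.
Chain via Summit Pharma AG → Pinebrook Realty LP (R3): 100% × 65% × 44% = 28.6% of Redpoint Partners LP.
Chain via Granite Mining NL → Fairlane Capital LLC (R3): 100% × 39% × 39% = 15.21% of Redpoint Partners LP.
Direct interest in Redpoint Partners LP: 8%.
Aggregating (R1): 28.6% + 15.21% + 8% = 51.81%.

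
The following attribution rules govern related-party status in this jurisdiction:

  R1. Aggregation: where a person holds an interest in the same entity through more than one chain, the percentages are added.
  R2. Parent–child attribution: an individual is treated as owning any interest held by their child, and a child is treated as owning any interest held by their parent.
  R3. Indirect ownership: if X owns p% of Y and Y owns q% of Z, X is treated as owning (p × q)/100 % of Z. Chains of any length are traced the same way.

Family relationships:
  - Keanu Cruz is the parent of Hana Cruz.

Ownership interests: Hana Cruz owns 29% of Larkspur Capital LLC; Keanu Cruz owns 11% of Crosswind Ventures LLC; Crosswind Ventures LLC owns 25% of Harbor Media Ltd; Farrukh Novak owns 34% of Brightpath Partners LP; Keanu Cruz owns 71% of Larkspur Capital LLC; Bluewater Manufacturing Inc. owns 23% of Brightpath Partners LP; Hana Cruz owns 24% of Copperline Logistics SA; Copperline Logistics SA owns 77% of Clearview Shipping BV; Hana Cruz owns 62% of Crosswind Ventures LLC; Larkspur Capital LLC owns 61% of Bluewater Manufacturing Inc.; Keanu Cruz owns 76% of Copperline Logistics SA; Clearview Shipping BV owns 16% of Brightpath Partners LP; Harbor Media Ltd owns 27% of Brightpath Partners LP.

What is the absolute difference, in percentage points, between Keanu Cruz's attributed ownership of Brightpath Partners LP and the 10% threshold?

21.2775

By parent–child attribution (R2), Keanu Cruz is treated as also owning Hana Cruz's interest in Larkspur Capital LLC, giving 71% + 29% = 100%.
By parent–child attribution (R2), Keanu Cruz is treated as also owning Hana Cruz's interest in Copperline Logistics SA, giving 76% + 24% = 100%.
By parent–child attribution (R2), Keanu Cruz is treated as also owning Hana Cruz's interest in Crosswind Ventures LLC, giving 11% + 62% = 73%.
Chain via Larkspur Capital LLC → Bluewater Manufacturing Inc. (R3): 100% × 61% × 23% = 14.03% of Brightpath Partners LP.
Chain via Copperline Logistics SA → Clearview Shipping BV (R3): 100% × 77% × 16% = 12.32% of Brightpath Partners LP.
Chain via Crosswind Ventures LLC → Harbor Media Ltd (R3): 73% × 25% × 27% = 4.9275% of Brightpath Partners LP.
Aggregating (R1): 14.03% + 12.32% + 4.9275% = 31.2775%.
31.2775% exceeds the 10% threshold by 21.2775 percentage points.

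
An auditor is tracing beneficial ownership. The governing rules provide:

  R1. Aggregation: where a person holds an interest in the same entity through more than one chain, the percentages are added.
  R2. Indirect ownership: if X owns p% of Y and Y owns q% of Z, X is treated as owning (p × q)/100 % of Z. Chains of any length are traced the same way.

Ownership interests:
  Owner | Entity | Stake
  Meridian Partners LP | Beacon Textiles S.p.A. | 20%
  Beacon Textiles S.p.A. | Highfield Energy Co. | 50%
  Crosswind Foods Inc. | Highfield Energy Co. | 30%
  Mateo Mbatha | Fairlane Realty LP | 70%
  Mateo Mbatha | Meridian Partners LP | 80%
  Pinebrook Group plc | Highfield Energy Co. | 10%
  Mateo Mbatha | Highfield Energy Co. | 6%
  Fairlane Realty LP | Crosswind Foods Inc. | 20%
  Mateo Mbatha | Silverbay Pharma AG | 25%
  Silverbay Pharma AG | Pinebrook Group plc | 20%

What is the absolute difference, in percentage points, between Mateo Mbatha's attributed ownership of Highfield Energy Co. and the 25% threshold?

Chain via Silverbay Pharma AG → Pinebrook Group plc (R2): 25% × 20% × 10% = 0.5% of Highfield Energy Co.
Chain via Meridian Partners LP → Beacon Textiles S.p.A. (R2): 80% × 20% × 50% = 8% of Highfield Energy Co.
Chain via Fairlane Realty LP → Crosswind Foods Inc. (R2): 70% × 20% × 30% = 4.2% of Highfield Energy Co.
Direct interest in Highfield Energy Co: 6%.
Aggregating (R1): 0.5% + 8% + 4.2% + 6% = 18.7%.
18.7% falls short of the 25% threshold by 6.3 percentage points.

6.3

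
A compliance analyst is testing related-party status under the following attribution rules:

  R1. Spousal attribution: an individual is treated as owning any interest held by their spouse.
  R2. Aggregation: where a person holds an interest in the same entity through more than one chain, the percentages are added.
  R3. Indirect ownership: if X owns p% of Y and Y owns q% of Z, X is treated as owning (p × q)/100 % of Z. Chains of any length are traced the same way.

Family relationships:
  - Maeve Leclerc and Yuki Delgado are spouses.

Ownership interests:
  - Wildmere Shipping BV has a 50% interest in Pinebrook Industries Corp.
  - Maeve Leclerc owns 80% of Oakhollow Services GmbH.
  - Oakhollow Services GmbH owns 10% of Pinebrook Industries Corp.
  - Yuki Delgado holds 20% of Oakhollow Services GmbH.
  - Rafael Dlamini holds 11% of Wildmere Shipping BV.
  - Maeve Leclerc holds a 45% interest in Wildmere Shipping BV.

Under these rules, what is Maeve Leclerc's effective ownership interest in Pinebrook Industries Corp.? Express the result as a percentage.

By spousal attribution (R1), Maeve Leclerc is treated as also owning Yuki Delgado's interest in Oakhollow Services GmbH, giving 80% + 20% = 100%.
Chain via Oakhollow Services GmbH (R3): 100% × 10% = 10% of Pinebrook Industries Corp.
Chain via Wildmere Shipping BV (R3): 45% × 50% = 22.5% of Pinebrook Industries Corp.
Aggregating (R2): 10% + 22.5% = 32.5%.

32.5%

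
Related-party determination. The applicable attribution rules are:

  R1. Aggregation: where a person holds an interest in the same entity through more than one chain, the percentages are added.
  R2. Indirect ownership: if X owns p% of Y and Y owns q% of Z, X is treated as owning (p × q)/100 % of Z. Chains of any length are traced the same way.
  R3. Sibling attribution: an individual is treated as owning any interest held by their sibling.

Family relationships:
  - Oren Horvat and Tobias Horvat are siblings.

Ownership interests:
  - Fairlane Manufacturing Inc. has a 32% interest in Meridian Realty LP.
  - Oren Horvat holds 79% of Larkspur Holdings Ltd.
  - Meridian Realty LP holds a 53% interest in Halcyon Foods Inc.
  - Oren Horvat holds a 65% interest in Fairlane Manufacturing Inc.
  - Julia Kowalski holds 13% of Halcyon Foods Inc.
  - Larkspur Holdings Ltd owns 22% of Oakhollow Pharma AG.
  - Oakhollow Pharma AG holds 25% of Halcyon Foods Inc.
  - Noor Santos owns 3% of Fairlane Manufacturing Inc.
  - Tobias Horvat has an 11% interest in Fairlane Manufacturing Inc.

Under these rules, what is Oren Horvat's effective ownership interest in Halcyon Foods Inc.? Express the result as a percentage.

By sibling attribution (R3), Oren Horvat is treated as also owning Tobias Horvat's interest in Fairlane Manufacturing Inc, giving 65% + 11% = 76%.
Chain via Fairlane Manufacturing Inc. → Meridian Realty LP (R2): 76% × 32% × 53% = 12.8896% of Halcyon Foods Inc.
Chain via Larkspur Holdings Ltd → Oakhollow Pharma AG (R2): 79% × 22% × 25% = 4.345% of Halcyon Foods Inc.
Aggregating (R1): 12.8896% + 4.345% = 17.2346%.

17.2346%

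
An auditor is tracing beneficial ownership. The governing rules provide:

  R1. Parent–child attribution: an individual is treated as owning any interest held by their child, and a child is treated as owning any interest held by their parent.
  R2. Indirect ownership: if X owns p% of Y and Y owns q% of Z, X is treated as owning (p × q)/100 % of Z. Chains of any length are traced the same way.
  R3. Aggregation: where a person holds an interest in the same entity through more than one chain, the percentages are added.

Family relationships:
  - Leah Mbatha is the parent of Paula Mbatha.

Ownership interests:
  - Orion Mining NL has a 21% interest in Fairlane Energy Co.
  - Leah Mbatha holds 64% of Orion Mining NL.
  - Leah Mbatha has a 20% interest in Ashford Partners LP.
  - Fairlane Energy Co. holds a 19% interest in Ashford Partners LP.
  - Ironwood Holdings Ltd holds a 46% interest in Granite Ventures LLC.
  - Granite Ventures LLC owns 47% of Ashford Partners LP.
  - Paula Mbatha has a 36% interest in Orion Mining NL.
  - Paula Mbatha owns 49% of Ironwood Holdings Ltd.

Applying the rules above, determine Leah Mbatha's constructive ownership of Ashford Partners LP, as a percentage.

By parent–child attribution (R1), Leah Mbatha is treated as also owning Paula Mbatha's interest in Orion Mining NL, giving 64% + 36% = 100%.
By parent–child attribution (R1), Leah Mbatha is treated as owning Paula Mbatha's 49% interest in Ironwood Holdings Ltd.
Chain via Orion Mining NL → Fairlane Energy Co. (R2): 100% × 21% × 19% = 3.99% of Ashford Partners LP.
Direct interest in Ashford Partners LP: 20%.
Chain via Ironwood Holdings Ltd → Granite Ventures LLC (R2): 49% × 46% × 47% = 10.5938% of Ashford Partners LP.
Aggregating (R3): 3.99% + 20% + 10.5938% = 34.5838%.

34.5838%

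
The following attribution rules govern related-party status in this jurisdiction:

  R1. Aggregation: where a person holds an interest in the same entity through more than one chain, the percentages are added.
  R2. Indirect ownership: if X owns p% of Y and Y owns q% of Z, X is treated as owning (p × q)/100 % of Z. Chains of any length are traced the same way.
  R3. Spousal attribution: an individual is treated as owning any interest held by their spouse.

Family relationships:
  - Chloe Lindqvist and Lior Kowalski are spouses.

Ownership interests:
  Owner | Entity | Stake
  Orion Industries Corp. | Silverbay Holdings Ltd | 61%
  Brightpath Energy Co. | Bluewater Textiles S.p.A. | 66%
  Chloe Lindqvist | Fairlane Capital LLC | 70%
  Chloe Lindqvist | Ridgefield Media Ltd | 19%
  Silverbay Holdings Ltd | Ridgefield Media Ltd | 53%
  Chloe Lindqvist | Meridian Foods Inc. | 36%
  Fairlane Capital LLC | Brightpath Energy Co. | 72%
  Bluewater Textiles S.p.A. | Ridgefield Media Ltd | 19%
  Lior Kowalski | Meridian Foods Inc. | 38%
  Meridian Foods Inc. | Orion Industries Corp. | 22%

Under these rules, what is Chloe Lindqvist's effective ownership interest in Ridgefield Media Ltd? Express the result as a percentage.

By spousal attribution (R3), Chloe Lindqvist is treated as also owning Lior Kowalski's interest in Meridian Foods Inc, giving 36% + 38% = 74%.
Chain via Meridian Foods Inc. → Orion Industries Corp. → Silverbay Holdings Ltd (R2): 74% × 22% × 61% × 53% = 5.263324% of Ridgefield Media Ltd.
Chain via Fairlane Capital LLC → Brightpath Energy Co. → Bluewater Textiles S.p.A. (R2): 70% × 72% × 66% × 19% = 6.32016% of Ridgefield Media Ltd.
Direct interest in Ridgefield Media Ltd: 19%.
Aggregating (R1): 5.263324% + 6.32016% + 19% = 30.583484%.

30.583484%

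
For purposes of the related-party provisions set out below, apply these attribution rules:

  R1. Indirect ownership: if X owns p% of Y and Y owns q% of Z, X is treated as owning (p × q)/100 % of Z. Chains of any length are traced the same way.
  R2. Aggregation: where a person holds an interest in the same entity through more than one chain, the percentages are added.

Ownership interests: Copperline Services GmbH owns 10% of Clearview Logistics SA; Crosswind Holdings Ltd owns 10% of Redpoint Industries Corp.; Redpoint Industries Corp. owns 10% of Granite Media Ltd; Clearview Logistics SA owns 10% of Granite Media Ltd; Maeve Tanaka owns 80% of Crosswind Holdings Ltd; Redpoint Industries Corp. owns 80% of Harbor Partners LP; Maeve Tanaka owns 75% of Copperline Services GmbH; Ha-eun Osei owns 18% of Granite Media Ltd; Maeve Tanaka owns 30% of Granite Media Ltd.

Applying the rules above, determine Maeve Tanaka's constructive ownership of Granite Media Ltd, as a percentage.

Chain via Copperline Services GmbH → Clearview Logistics SA (R1): 75% × 10% × 10% = 0.75% of Granite Media Ltd.
Chain via Crosswind Holdings Ltd → Redpoint Industries Corp. (R1): 80% × 10% × 10% = 0.8% of Granite Media Ltd.
Direct interest in Granite Media Ltd: 30%.
Aggregating (R2): 0.75% + 0.8% + 30% = 31.55%.

31.55%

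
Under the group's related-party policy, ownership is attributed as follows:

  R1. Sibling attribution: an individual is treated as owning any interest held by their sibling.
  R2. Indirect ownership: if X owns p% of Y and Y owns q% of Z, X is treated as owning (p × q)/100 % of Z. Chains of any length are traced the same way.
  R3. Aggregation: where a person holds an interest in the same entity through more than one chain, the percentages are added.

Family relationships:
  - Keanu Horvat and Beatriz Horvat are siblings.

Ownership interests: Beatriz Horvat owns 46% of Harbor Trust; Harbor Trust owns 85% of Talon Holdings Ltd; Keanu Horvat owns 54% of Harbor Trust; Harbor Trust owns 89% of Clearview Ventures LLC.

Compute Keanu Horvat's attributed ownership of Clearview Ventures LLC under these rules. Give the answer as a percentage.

By sibling attribution (R1), Keanu Horvat is treated as also owning Beatriz Horvat's interest in Harbor Trust, giving 54% + 46% = 100%.
Chain via Harbor Trust (R2): 100% × 89% = 89% of Clearview Ventures LLC.

89%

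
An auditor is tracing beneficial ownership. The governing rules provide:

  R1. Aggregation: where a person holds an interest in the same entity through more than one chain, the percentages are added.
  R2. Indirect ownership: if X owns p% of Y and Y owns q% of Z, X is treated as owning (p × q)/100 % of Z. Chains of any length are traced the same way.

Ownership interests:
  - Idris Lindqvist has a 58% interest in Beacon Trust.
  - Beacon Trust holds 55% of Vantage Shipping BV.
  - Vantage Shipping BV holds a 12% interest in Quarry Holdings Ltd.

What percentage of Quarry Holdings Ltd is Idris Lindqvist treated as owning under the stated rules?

Chain via Beacon Trust → Vantage Shipping BV (R2): 58% × 55% × 12% = 3.828% of Quarry Holdings Ltd.

3.828%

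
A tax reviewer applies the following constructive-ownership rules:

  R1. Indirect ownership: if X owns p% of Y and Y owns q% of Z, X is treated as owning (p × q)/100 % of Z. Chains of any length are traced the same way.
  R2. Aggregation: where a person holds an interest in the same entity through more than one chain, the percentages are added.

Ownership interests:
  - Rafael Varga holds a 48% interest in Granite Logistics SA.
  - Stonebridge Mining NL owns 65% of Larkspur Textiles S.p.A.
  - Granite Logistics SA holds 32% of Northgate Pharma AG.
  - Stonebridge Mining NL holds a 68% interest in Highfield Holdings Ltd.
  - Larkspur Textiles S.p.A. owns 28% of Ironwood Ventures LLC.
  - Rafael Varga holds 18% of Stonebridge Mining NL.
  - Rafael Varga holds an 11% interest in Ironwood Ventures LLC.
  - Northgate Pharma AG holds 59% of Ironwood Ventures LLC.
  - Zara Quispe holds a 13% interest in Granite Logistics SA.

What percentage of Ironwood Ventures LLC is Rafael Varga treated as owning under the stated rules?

23.3384%

Chain via Granite Logistics SA → Northgate Pharma AG (R1): 48% × 32% × 59% = 9.0624% of Ironwood Ventures LLC.
Chain via Stonebridge Mining NL → Larkspur Textiles S.p.A. (R1): 18% × 65% × 28% = 3.276% of Ironwood Ventures LLC.
Direct interest in Ironwood Ventures LLC: 11%.
Aggregating (R2): 9.0624% + 3.276% + 11% = 23.3384%.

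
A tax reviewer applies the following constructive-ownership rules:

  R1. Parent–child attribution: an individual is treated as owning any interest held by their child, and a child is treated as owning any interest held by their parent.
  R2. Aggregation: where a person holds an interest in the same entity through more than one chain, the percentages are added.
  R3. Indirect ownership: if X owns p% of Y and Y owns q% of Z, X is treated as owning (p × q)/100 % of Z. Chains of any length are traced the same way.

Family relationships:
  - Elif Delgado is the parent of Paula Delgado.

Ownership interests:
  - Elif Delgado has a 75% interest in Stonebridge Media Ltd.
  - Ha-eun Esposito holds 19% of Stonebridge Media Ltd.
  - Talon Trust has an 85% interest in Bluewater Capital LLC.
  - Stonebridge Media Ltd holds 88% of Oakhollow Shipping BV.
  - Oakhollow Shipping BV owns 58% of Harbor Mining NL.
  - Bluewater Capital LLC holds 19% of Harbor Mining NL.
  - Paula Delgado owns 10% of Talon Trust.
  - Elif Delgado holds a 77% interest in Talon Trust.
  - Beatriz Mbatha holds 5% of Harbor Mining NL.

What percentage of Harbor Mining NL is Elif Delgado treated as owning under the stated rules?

By parent–child attribution (R1), Elif Delgado is treated as also owning Paula Delgado's interest in Talon Trust, giving 77% + 10% = 87%.
Chain via Stonebridge Media Ltd → Oakhollow Shipping BV (R3): 75% × 88% × 58% = 38.28% of Harbor Mining NL.
Chain via Talon Trust → Bluewater Capital LLC (R3): 87% × 85% × 19% = 14.0505% of Harbor Mining NL.
Aggregating (R2): 38.28% + 14.0505% = 52.3305%.

52.3305%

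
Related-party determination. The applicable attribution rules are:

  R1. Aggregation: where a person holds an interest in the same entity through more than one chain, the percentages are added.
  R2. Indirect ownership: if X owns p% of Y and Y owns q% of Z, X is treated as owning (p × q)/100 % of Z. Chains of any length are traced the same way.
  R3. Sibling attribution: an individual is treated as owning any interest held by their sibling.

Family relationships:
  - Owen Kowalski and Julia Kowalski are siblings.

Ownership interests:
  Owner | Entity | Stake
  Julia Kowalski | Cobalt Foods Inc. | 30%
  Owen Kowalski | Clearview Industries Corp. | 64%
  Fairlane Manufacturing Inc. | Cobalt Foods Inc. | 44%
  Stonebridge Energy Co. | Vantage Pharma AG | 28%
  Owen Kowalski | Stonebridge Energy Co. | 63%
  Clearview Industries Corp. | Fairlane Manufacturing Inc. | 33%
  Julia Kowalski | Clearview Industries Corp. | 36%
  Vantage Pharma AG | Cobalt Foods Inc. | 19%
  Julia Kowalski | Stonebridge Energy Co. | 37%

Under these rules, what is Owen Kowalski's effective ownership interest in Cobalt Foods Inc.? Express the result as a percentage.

49.84%

By sibling attribution (R3), Owen Kowalski is treated as also owning Julia Kowalski's interest in Stonebridge Energy Co, giving 63% + 37% = 100%.
By sibling attribution (R3), Owen Kowalski is treated as also owning Julia Kowalski's interest in Clearview Industries Corp, giving 64% + 36% = 100%.
By sibling attribution (R3), Owen Kowalski is treated as owning Julia Kowalski's 30% interest in Cobalt Foods Inc.
Chain via Stonebridge Energy Co. → Vantage Pharma AG (R2): 100% × 28% × 19% = 5.32% of Cobalt Foods Inc.
Chain via Clearview Industries Corp. → Fairlane Manufacturing Inc. (R2): 100% × 33% × 44% = 14.52% of Cobalt Foods Inc.
Direct interest in Cobalt Foods Inc: 30%.
Aggregating (R1): 5.32% + 14.52% + 30% = 49.84%.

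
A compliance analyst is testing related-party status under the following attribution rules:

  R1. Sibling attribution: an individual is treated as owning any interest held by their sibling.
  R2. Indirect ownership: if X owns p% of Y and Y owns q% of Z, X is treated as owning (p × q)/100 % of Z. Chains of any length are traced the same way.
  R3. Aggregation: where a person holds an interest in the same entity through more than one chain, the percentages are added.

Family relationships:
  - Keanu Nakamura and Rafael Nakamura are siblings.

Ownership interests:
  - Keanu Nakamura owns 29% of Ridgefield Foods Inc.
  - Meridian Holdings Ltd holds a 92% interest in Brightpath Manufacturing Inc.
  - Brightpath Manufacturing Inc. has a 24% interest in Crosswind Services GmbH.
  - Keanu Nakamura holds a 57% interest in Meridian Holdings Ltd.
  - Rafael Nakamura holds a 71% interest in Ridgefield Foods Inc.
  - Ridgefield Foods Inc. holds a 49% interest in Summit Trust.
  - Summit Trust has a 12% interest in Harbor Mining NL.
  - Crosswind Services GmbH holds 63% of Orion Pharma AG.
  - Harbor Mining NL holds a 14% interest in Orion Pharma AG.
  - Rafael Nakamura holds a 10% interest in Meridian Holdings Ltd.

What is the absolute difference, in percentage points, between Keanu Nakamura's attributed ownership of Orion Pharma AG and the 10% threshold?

0.143168

By sibling attribution (R1), Keanu Nakamura is treated as also owning Rafael Nakamura's interest in Ridgefield Foods Inc, giving 29% + 71% = 100%.
By sibling attribution (R1), Keanu Nakamura is treated as also owning Rafael Nakamura's interest in Meridian Holdings Ltd, giving 57% + 10% = 67%.
Chain via Ridgefield Foods Inc. → Summit Trust → Harbor Mining NL (R2): 100% × 49% × 12% × 14% = 0.8232% of Orion Pharma AG.
Chain via Meridian Holdings Ltd → Brightpath Manufacturing Inc. → Crosswind Services GmbH (R2): 67% × 92% × 24% × 63% = 9.319968% of Orion Pharma AG.
Aggregating (R3): 0.8232% + 9.319968% = 10.143168%.
10.143168% exceeds the 10% threshold by 0.143168 percentage points.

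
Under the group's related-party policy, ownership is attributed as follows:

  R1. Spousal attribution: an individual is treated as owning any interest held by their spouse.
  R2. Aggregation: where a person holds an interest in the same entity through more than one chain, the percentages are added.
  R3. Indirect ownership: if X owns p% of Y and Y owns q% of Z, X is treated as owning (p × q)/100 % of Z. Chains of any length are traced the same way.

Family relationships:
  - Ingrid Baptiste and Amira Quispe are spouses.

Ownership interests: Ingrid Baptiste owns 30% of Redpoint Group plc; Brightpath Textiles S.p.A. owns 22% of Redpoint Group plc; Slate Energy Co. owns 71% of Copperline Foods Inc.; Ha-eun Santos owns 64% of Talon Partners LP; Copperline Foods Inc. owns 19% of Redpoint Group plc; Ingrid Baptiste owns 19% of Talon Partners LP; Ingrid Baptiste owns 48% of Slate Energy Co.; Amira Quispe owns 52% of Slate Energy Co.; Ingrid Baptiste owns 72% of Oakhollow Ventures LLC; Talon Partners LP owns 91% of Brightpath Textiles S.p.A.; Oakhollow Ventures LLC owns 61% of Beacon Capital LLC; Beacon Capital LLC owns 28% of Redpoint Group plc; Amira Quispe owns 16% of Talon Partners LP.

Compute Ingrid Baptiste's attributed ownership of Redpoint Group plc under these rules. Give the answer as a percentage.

62.7946%

By spousal attribution (R1), Ingrid Baptiste is treated as also owning Amira Quispe's interest in Talon Partners LP, giving 19% + 16% = 35%.
By spousal attribution (R1), Ingrid Baptiste is treated as also owning Amira Quispe's interest in Slate Energy Co, giving 48% + 52% = 100%.
Chain via Talon Partners LP → Brightpath Textiles S.p.A. (R3): 35% × 91% × 22% = 7.007% of Redpoint Group plc.
Chain via Slate Energy Co. → Copperline Foods Inc. (R3): 100% × 71% × 19% = 13.49% of Redpoint Group plc.
Chain via Oakhollow Ventures LLC → Beacon Capital LLC (R3): 72% × 61% × 28% = 12.2976% of Redpoint Group plc.
Direct interest in Redpoint Group plc: 30%.
Aggregating (R2): 7.007% + 13.49% + 12.2976% + 30% = 62.7946%.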